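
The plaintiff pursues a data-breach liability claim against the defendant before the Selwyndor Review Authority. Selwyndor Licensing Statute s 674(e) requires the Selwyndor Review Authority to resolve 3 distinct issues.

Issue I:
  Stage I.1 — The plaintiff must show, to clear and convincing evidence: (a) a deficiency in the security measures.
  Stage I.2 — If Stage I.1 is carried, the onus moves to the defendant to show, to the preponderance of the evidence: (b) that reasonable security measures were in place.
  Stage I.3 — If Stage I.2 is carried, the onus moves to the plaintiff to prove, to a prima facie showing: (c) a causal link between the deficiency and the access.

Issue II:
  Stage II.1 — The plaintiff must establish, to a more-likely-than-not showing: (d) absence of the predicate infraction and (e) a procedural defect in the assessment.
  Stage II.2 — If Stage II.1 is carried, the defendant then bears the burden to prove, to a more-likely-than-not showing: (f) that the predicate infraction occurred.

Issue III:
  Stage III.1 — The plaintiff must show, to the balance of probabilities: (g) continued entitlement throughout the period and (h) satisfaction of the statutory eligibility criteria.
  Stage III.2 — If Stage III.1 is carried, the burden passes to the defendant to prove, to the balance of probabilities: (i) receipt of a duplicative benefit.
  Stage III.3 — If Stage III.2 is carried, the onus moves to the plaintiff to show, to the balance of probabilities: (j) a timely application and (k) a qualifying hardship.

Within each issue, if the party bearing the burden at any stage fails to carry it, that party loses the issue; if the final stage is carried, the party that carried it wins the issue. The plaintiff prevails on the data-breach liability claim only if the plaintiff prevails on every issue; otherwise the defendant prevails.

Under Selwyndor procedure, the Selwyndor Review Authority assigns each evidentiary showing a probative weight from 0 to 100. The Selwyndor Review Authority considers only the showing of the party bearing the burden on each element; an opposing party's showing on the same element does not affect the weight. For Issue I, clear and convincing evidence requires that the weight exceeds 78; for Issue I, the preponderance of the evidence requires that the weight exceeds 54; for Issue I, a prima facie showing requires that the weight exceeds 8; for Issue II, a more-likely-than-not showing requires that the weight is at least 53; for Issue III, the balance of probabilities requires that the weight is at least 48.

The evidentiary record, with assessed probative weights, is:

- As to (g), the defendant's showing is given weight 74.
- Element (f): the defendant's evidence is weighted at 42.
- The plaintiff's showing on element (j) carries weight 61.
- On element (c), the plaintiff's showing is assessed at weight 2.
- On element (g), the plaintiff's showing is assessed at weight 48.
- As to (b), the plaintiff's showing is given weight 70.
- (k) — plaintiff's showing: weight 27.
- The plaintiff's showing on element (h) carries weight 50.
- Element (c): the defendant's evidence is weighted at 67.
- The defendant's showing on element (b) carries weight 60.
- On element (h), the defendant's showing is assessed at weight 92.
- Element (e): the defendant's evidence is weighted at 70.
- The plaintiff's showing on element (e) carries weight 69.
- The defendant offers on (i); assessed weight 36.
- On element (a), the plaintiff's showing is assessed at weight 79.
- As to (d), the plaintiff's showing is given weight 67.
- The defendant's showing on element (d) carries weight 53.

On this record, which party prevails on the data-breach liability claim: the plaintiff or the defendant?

defendant

— Issue I —
Stage I.1 (plaintiff, clear and convincing evidence, weight exceeds 78): (a) 79 > 78 — meets.
  All elements met. The burden passes to the defendant.
Stage I.2 (defendant, the preponderance of the evidence, weight exceeds 54): (b) 60 (plaintiff's 70 disregarded) > 54 — meets.
  All elements met. The burden passes to the plaintiff.
Stage I.3 (plaintiff, a prima facie showing, weight exceeds 8): (c) 2 (defendant's 67 disregarded) ≤ 8 — fails.
  The plaintiff does not carry Stage I.3.
So the defendant prevails on this issue.
— Issue II —
Stage II.1 (plaintiff, a more-likely-than-not showing, weight is at least 53): (d) 67 (defendant's 53 disregarded) ≥ 53 — meets; (e) 69 (defendant's 70 disregarded) ≥ 53 — meets.
  Stage II.1 carried; the burden shifts to the defendant.
Stage II.2 (defendant, a more-likely-than-not showing, weight is at least 53): (f) 42 < 53 — fails.
  Not every element is met, so the defendant fails to carry Stage II.2.
The analysis ends at Stage II.2; the plaintiff prevails on this issue.
— Issue III —
Stage III.1 (plaintiff, the balance of probabilities, weight is at least 48): (g) 48 (defendant's 74 disregarded) ≥ 48 — meets; (h) 50 (defendant's 92 disregarded) ≥ 48 — meets.
  Stage III.1 is satisfied; the onus moves to the defendant.
Stage III.2 (defendant, the balance of probabilities, weight is at least 48): (i) 36 < 48 — fails.
  Stage III.2 not carried; the defendant fails its burden.
The analysis ends at Stage III.2; the plaintiff prevails on this issue.
Per-issue: Issue I → defendant; Issue II → plaintiff; Issue III → plaintiff. The plaintiff must prevail on every issue; overall, the defendant prevails.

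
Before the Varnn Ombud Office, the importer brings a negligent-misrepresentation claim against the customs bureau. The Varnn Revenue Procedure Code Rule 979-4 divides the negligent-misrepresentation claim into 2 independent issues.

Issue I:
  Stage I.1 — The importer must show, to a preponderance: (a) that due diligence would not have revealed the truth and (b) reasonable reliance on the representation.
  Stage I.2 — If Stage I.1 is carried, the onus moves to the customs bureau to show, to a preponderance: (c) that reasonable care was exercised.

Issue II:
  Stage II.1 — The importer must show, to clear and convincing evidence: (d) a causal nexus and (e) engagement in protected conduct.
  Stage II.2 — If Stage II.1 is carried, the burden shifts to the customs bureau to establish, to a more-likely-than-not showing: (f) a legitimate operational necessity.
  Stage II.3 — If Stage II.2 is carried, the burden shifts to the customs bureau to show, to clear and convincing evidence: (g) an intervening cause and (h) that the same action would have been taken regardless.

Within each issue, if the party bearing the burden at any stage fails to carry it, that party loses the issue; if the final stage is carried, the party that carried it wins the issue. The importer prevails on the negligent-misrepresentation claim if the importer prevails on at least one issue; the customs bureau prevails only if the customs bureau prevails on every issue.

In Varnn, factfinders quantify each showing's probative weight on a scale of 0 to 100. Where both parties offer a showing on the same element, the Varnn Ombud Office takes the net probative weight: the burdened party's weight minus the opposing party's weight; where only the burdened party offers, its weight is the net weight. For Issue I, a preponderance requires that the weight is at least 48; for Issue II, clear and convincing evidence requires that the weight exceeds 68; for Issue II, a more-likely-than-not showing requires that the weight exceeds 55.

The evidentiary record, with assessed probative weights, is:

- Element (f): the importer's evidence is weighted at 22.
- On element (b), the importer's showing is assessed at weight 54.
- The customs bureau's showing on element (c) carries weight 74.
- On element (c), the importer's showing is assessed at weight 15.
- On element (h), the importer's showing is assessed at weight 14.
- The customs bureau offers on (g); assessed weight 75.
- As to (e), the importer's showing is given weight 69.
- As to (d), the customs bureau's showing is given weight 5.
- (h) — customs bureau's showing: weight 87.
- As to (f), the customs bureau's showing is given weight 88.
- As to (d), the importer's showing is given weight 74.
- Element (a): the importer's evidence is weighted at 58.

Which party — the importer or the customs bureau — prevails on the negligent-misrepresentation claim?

customs bureau

— Issue I —
Stage I.1 (importer, a preponderance, weight is at least 48): (a) 58 ≥ 48 — meets; (b) 54 ≥ 48 — meets.
  All elements met. The burden passes to the customs bureau.
Stage I.2 (customs bureau, a preponderance, weight is at least 48): (c) net 74−15=59 ≥ 48 — meets.
  The customs bureau carries the last stage.
With every stage satisfied, the customs bureau prevails on this issue.
— Issue II —
Stage II.1 — burden on importer; standard: clear and convincing evidence (weight exceeds 68).
    (d): 74 − 5 = 69 > 68 [met]
    (e): 69 > 68 [met]
  The importer carries Stage II.1; the customs bureau now bears the burden.
Stage II.2 — burden on customs bureau; standard: a more-likely-than-not showing (weight exceeds 55).
    (f): 88 − 22 = 66 > 55 [met]
  All elements met. The customs bureau retains the burden for Stage II.3.
Stage II.3 — burden on customs bureau; standard: clear and convincing evidence (weight exceeds 68).
    (g): 75 > 68 [met]
    (h): 87 − 14 = 73 > 68 [met]
  All elements met at the final stage.
All stages carried — the customs bureau prevails on this issue.
Per-issue: Issue I → customs bureau; Issue II → customs bureau. The importer must prevail on at least one issue; overall, the customs bureau prevails.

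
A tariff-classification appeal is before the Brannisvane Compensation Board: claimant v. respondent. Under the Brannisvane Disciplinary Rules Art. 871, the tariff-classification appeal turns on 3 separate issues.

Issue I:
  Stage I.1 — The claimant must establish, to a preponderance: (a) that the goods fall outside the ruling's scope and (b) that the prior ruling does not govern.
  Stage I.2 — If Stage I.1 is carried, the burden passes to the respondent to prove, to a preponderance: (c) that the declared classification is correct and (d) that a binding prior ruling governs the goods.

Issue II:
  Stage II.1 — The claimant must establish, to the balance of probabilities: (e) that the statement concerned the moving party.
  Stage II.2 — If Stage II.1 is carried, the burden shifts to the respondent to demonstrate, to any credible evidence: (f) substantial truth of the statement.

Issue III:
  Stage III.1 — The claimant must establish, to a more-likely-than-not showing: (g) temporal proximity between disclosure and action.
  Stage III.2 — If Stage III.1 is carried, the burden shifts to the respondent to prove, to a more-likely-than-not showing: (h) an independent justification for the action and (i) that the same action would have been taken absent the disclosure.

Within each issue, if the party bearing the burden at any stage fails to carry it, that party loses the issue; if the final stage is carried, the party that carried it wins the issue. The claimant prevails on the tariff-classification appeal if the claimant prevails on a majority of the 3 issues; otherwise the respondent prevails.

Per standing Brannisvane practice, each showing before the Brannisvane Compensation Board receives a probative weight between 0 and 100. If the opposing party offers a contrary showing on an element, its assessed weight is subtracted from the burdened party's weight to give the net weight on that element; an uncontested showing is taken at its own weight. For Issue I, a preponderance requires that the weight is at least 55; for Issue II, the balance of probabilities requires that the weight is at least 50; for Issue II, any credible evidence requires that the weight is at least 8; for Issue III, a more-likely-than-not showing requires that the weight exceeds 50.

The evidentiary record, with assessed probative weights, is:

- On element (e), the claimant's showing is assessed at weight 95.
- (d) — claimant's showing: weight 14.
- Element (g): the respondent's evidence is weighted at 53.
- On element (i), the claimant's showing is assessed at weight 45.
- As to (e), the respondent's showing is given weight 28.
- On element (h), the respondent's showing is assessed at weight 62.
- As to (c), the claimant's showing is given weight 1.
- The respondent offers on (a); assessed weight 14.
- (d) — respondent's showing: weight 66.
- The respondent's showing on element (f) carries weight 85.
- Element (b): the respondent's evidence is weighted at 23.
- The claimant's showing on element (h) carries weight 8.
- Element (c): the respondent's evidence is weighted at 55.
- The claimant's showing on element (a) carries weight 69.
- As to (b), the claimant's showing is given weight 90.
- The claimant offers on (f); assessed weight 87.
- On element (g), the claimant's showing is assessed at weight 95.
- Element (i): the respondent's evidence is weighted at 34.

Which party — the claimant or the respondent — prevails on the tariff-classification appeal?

claimant

— Issue I —
Stage I.1 — burden on claimant; standard: a preponderance (weight is at least 55).
    (a): 69 − 14 = 55 ≥ 55 [met]
    (b): 90 − 23 = 67 ≥ 55 [met]
  The claimant carries Stage I.1; the respondent now bears the burden.
Stage I.2 — burden on respondent; standard: a preponderance (weight is at least 55).
    (c): 55 − 1 = 54 < 55 [not met]
    (d): 66 − 14 = 52 < 55 [not met]
  Stage I.2 not carried; the respondent fails its burden.
The claimant prevails on this issue.
— Issue II —
Stage II.1 (claimant, the balance of probabilities, weight is at least 50): (e) net 95−28=67 ≥ 50 — meets.
  Stage II.1 is satisfied; the onus moves to the respondent.
Stage II.2 (respondent, any credible evidence, weight is at least 8): (f) net 85−87=-2 < 8 — fails.
  Not every element is met, so the respondent fails to carry Stage II.2.
The claimant prevails on this issue.
— Issue III —
Stage III.1 — burden on claimant; standard: a more-likely-than-not showing (weight exceeds 50).
    (g): 95 − 53 = 42 ≤ 50 [not met]
  The claimant does not carry Stage III.1.
The respondent prevails on this issue.
Per-issue: Issue I → claimant; Issue II → claimant; Issue III → respondent. The claimant must prevail on a majority of issues; overall, the claimant prevails.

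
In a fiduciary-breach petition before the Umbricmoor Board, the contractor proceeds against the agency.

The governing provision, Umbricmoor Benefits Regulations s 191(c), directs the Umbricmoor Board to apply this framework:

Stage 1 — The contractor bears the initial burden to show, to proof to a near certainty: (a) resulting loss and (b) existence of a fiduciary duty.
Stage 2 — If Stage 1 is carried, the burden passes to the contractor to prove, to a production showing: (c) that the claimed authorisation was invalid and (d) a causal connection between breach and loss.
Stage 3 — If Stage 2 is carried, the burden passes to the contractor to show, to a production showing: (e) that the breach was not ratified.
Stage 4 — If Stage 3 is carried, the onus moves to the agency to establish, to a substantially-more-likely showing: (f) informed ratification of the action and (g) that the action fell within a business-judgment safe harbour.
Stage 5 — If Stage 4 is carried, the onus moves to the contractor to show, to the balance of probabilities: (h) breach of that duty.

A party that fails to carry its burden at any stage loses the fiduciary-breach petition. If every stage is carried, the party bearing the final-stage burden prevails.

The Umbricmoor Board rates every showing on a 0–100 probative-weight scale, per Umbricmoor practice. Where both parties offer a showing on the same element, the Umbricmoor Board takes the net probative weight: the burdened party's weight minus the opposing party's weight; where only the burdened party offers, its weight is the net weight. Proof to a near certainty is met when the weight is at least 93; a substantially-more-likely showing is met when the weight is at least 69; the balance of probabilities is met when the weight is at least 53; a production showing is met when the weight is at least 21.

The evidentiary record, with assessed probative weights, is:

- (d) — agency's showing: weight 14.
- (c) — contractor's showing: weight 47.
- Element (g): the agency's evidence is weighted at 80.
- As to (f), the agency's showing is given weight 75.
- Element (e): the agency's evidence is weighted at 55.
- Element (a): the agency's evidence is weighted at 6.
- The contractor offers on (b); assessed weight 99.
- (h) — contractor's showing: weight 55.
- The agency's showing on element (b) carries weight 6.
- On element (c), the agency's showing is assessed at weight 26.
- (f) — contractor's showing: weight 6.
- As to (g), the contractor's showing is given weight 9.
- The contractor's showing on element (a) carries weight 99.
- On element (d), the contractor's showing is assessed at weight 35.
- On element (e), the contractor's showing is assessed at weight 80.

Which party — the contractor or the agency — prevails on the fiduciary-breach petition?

contractor

Stage 1 — burden on contractor; standard: proof to a near certainty (weight is at least 93).
    (a): 99 − 6 = 93 ≥ 93 [met]
    (b): 99 − 6 = 93 ≥ 93 [met]
  Stage 1 is satisfied; the contractor continues to bear the burden.
Stage 2 — burden on contractor; standard: a production showing (weight is at least 21).
    (c): 47 − 26 = 21 ≥ 21 [met]
    (d): 35 − 14 = 21 ≥ 21 [met]
  Stage 2 carried; the burden remains with the contractor.
Stage 3 — burden on contractor; standard: a production showing (weight is at least 21).
    (e): 80 − 55 = 25 ≥ 21 [met]
  All elements met. The burden passes to the agency.
Stage 4 — burden on agency; standard: a substantially-more-likely showing (weight is at least 69).
    (f): 75 − 6 = 69 ≥ 69 [met]
    (g): 80 − 9 = 71 ≥ 69 [met]
  The agency carries Stage 4; the contractor now bears the burden.
Stage 5 — burden on contractor; standard: the balance of probabilities (weight is at least 53).
    (h): 55 ≥ 53 [met]
  Stage 5 carried; the final stage is satisfied.
With every stage satisfied, the contractor prevails.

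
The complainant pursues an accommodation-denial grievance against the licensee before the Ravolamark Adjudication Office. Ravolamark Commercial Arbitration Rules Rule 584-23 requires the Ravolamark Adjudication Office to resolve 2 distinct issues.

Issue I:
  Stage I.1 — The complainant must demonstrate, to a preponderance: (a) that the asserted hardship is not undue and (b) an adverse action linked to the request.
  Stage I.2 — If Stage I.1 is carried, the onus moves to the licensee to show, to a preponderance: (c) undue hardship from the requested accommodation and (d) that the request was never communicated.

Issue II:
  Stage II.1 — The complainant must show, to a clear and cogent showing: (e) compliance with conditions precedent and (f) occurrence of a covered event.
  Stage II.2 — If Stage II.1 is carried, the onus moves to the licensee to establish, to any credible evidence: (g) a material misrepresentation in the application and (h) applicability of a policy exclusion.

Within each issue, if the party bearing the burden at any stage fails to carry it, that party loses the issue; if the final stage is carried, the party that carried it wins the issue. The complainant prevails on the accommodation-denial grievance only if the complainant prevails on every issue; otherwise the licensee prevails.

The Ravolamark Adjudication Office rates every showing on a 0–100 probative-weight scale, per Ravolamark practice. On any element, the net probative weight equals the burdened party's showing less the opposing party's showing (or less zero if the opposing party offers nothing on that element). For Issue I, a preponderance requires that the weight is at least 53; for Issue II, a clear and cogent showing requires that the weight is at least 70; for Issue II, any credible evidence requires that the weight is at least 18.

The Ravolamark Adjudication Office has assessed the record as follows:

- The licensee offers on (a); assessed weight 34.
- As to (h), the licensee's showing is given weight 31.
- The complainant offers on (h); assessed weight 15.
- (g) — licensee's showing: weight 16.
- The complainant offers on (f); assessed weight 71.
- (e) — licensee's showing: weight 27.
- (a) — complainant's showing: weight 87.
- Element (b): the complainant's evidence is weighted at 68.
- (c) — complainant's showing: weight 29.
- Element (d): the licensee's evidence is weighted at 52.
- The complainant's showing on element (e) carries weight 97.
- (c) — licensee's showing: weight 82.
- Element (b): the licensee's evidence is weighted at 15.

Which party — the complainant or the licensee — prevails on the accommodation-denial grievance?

complainant

— Issue I —
Stage I.1 — burden on complainant; standard: a preponderance (weight is at least 53).
    (a): 87 − 34 = 53 ≥ 53 [met]
    (b): 68 − 15 = 53 ≥ 53 [met]
  Stage I.1 carried; the burden shifts to the licensee.
Stage I.2 — burden on licensee; standard: a preponderance (weight is at least 53).
    (c): 82 − 29 = 53 ≥ 53 [met]
    (d): 52 < 53 [not met]
  Not every element is met, so the licensee fails to carry Stage I.2.
The analysis ends at Stage I.2; the complainant prevails on this issue.
— Issue II —
Stage II.1 (complainant, a clear and cogent showing, weight is at least 70): (e) net 97−27=70 ≥ 70 — meets; (f) 71 ≥ 70 — meets.
  The complainant carries Stage II.1; the licensee now bears the burden.
Stage II.2 (licensee, any credible evidence, weight is at least 18): (g) 16 < 18 — fails; (h) net 31−15=16 < 18 — fails.
  Stage II.2 not carried; the licensee fails its burden.
The analysis ends at Stage II.2; the complainant prevails on this issue.
Per-issue: Issue I → complainant; Issue II → complainant. The complainant must prevail on every issue; overall, the complainant prevails.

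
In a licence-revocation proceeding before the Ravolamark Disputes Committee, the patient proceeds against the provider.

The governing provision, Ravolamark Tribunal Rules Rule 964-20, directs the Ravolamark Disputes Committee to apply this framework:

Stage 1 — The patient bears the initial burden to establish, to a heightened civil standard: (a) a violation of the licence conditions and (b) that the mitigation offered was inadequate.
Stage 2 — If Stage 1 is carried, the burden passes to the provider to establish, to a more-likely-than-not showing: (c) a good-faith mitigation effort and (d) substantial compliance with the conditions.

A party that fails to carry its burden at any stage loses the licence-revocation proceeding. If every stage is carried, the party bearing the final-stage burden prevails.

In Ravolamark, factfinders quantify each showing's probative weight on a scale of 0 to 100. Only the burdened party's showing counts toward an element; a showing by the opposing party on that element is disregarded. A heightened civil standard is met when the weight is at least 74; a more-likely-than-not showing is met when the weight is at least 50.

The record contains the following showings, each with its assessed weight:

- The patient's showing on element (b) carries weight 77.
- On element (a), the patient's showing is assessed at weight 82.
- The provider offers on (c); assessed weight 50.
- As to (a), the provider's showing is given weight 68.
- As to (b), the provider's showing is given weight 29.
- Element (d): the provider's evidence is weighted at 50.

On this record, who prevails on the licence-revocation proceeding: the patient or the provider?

Stage 1 (patient, a heightened civil standard, weight is at least 74): (a) 82 (provider's 68 disregarded) ≥ 74 — meets; (b) 77 (provider's 29 disregarded) ≥ 74 — meets.
  Stage 1 is satisfied; the onus moves to the provider.
Stage 2 (provider, a more-likely-than-not showing, weight is at least 50): (c) 50 ≥ 50 — meets; (d) 50 ≥ 50 — meets.
  All elements met at the final stage.
All stages carried — the provider prevails.

provider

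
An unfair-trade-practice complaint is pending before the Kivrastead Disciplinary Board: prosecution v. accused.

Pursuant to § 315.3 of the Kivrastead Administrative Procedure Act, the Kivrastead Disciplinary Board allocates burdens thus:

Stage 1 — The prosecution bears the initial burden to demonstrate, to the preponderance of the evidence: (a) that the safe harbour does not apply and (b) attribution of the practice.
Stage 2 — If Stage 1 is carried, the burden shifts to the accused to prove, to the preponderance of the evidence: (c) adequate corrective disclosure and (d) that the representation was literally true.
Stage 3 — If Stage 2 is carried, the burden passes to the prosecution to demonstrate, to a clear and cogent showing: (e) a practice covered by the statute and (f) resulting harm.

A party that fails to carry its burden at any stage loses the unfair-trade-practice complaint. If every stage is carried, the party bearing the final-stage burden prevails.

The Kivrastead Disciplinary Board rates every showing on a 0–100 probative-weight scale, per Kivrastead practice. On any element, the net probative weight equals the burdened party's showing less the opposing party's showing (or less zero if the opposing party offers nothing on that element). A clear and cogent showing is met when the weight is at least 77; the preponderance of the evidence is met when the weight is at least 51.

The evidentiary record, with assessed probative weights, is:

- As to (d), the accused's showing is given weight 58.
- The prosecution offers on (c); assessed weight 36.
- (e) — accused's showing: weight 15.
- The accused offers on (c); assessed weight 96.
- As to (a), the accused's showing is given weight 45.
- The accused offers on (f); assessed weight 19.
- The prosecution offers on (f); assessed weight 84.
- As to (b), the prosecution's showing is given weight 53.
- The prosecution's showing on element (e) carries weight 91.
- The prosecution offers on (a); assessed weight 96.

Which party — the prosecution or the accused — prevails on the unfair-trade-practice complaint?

At Stage 1 the prosecution must meet the preponderance of the evidence (weight is at least 51): on (a) the weight is 96 less the opposing 45 gives net 51, which does reach 51, so (a) meets the standard; on (b) the weight is 53, ≥ 51, so (b) meets the standard.
  Stage 1 is satisfied; the onus moves to the accused.
At Stage 2 the accused must meet the preponderance of the evidence (weight is at least 51): on (c) the weight is 96 less the opposing 36 gives net 60, which does reach 51, so (c) meets the standard; on (d) the weight is 58, ≥ 51, so (d) meets the standard.
  Stage 2 carried; the burden shifts to the prosecution.
At Stage 3 the prosecution must meet a clear and cogent showing (weight is at least 77): on (e) the weight is 91 less the opposing 15 gives net 76, which does not reach 77, so (e) does not meet the standard; on (f) the weight is 84 less the opposing 19 gives net 65, which does not reach 77, so (f) does not meet the standard.
  Not every element is met, so the prosecution fails to carry Stage 3.
The analysis ends at Stage 3; the accused prevails.

accused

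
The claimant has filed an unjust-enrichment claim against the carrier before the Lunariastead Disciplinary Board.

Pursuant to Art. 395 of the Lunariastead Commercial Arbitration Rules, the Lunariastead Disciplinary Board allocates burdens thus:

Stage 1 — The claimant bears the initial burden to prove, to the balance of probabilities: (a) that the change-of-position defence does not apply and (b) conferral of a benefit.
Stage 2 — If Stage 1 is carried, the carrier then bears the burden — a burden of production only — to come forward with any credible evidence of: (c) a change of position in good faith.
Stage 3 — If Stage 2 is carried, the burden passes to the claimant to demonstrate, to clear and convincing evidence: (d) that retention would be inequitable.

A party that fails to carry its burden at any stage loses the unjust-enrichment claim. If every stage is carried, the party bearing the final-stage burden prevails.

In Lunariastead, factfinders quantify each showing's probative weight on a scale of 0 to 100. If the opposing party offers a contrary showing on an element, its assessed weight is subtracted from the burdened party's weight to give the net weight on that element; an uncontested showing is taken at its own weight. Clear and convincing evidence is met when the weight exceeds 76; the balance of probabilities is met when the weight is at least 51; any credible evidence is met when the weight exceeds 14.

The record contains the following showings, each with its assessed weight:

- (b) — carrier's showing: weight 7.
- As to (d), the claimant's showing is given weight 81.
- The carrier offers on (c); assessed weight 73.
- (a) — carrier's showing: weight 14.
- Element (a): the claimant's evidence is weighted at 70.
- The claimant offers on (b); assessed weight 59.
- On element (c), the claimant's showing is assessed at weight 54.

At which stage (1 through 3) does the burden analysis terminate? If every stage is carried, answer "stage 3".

At Stage 1 the claimant must meet the balance of probabilities (weight is at least 51): on (a) the weight is 70 less the opposing 14 gives net 56, which does reach 51, so (a) meets the standard; on (b) the weight is 59 less the opposing 7 gives net 52, which does reach 51, so (b) meets the standard.
  All elements met. The burden passes to the carrier.
At Stage 2 the carrier must meet any credible evidence (weight exceeds 14): on (c) the weight is 73 less the opposing 54 gives net 19, which does exceed 14, so (c) meets the standard.
  Stage 2 carried; the burden shifts to the claimant.
At Stage 3 the claimant must meet clear and convincing evidence (weight exceeds 76): on (d) the weight is 81, which does exceed 76, so (d) meets the standard.
  The claimant carries the last stage.
With every stage satisfied, the claimant prevails.

stage 3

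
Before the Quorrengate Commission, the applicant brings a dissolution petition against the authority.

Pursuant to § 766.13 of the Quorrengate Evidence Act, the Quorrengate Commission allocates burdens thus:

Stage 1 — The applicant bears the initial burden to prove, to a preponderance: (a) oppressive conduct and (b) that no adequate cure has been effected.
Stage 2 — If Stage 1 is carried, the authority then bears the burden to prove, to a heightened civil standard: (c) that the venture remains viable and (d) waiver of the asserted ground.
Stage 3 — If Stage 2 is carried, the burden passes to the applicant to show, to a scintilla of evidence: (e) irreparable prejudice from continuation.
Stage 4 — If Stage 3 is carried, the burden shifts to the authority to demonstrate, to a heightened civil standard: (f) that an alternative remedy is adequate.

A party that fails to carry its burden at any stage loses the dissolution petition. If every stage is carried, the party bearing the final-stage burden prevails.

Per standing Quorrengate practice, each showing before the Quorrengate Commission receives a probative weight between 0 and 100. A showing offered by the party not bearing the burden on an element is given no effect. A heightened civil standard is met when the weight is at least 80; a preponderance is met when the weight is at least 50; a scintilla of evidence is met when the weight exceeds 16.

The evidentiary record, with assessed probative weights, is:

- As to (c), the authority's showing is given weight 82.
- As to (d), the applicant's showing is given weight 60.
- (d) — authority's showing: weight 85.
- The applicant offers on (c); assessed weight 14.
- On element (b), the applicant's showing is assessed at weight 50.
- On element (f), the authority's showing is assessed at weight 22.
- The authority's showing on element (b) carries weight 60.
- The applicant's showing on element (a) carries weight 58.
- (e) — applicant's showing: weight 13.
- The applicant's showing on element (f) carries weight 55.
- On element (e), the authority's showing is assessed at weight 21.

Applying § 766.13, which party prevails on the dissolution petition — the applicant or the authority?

Stage 1 — burden on applicant; standard: a preponderance (weight is at least 50).
    (a): 58 ≥ 50 [met]
    (b): 50 (authority's 60 disregarded) ≥ 50 [met]
  All elements met. The burden passes to the authority.
Stage 2 — burden on authority; standard: a heightened civil standard (weight is at least 80).
    (c): 82 (applicant's 14 disregarded) ≥ 80 [met]
    (d): 85 (applicant's 60 disregarded) ≥ 80 [met]
  Stage 2 carried; the burden shifts to the applicant.
Stage 3 — burden on applicant; standard: a scintilla of evidence (weight exceeds 16).
    (e): 13 (authority's 21 disregarded) ≤ 16 [not met]
  Stage 3 not carried; the applicant fails its burden.
The authority prevails.

authority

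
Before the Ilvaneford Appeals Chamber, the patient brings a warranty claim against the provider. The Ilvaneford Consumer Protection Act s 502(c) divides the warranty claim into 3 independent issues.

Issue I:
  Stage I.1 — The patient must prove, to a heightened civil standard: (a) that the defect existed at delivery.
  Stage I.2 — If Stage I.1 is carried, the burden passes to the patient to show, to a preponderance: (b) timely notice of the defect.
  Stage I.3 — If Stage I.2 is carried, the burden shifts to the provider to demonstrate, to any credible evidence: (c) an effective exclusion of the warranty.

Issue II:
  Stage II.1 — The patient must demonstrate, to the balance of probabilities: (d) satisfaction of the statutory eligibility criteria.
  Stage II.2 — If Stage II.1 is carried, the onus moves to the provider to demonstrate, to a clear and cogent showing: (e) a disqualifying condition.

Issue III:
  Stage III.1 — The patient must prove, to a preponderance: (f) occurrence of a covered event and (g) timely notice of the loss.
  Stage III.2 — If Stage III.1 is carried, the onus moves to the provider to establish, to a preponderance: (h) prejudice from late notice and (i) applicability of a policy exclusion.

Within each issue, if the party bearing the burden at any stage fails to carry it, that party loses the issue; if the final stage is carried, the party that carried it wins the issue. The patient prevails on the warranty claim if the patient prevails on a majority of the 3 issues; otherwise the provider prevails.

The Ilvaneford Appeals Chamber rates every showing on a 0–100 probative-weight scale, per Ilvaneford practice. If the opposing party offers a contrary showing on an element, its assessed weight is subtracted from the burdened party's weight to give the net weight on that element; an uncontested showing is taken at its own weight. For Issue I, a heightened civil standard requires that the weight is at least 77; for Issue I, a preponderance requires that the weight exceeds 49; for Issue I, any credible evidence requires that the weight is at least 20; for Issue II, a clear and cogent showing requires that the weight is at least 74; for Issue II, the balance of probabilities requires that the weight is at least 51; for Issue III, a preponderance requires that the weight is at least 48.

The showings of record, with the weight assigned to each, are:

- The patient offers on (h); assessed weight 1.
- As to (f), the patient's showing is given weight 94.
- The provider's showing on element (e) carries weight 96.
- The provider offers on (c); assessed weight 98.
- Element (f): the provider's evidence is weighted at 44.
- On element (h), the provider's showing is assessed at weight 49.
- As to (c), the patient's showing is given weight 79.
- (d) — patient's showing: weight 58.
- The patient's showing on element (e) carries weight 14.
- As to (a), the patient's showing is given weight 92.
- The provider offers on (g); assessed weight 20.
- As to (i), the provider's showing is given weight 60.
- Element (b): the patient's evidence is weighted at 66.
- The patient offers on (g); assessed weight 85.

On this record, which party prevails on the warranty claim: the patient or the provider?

— Issue I —
Stage I.1 (patient, a heightened civil standard, weight is at least 77): (a) 92 ≥ 77 — meets.
  Stage I.1 is satisfied; the patient continues to bear the burden.
Stage I.2 (patient, a preponderance, weight exceeds 49): (b) 66 > 49 — meets.
  The patient carries Stage I.2; the provider now bears the burden.
Stage I.3 (provider, any credible evidence, weight is at least 20): (c) net 98−79=19 < 20 — fails.
  Stage I.3 not carried; the provider fails its burden.
The analysis ends at Stage I.3; the patient prevails on this issue.
— Issue II —
Stage II.1 (patient, the balance of probabilities, weight is at least 51): (d) 58 ≥ 51 — meets.
  The patient carries Stage II.1; the provider now bears the burden.
Stage II.2 (provider, a clear and cogent showing, weight is at least 74): (e) net 96−14=82 ≥ 74 — meets.
  All elements met at the final stage.
All stages carried — the provider prevails on this issue.
— Issue III —
Stage III.1 — burden on patient; standard: a preponderance (weight is at least 48).
    (f): 94 − 44 = 50 ≥ 48 [met]
    (g): 85 − 20 = 65 ≥ 48 [met]
  All elements met. The burden passes to the provider.
Stage III.2 — burden on provider; standard: a preponderance (weight is at least 48).
    (h): 49 − 1 = 48 ≥ 48 [met]
    (i): 60 ≥ 48 [met]
  The provider carries the last stage.
All stages carried — the provider prevails on this issue.
Per-issue: Issue I → patient; Issue II → provider; Issue III → provider. The patient must prevail on a majority of issues; overall, the provider prevails.

provider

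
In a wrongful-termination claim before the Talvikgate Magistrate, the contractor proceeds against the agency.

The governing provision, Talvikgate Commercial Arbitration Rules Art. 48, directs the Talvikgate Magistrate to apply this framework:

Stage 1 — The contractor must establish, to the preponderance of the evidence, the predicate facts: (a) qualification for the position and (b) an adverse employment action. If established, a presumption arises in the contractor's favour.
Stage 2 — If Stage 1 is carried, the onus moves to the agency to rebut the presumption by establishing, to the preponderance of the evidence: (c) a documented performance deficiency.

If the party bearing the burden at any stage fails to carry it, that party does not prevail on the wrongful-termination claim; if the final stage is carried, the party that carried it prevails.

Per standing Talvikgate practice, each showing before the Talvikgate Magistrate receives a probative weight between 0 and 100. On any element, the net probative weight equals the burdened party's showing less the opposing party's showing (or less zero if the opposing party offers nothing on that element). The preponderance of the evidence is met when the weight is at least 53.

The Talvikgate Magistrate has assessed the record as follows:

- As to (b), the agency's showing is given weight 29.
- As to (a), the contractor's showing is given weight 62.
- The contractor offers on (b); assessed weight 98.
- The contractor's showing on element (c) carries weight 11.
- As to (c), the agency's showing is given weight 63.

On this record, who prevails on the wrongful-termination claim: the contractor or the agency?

contractor

At Stage 1 the contractor must meet the preponderance of the evidence (weight is at least 53): on (a) the weight is 62, which does reach 53, so (a) meets the standard; on (b) the weight is 98 less the opposing 29 gives net 69, which does reach 53, so (b) meets the standard.
  Stage 1 carried; the burden shifts to the agency.
At Stage 2 the agency must meet the preponderance of the evidence (weight is at least 53): on (c) the weight is 63 less the opposing 11 gives net 52, which does not reach 53, so (c) does not meet the standard.
  Stage 2 not carried; the agency fails its burden.
The contractor prevails.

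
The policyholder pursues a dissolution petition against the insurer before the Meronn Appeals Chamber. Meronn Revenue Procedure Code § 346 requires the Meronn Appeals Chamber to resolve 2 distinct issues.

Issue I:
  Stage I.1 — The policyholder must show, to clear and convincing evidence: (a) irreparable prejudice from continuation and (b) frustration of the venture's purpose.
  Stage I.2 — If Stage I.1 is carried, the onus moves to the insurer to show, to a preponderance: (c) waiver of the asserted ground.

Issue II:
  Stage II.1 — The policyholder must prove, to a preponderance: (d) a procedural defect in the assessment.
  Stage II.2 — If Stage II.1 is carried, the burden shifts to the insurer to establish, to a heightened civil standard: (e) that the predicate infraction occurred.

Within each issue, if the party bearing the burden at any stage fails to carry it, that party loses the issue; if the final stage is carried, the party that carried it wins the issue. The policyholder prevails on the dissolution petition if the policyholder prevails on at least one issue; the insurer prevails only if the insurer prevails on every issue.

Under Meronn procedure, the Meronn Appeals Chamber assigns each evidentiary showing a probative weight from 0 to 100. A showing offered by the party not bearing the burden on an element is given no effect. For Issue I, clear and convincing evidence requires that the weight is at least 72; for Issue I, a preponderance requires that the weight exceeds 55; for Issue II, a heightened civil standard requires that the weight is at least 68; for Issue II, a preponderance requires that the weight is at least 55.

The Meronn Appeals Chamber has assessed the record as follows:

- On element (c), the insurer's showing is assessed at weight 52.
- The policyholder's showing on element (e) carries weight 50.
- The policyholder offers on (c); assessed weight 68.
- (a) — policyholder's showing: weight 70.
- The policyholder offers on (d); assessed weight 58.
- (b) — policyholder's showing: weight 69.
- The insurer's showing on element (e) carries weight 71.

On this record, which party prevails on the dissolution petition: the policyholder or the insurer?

insurer

— Issue I —
At Stage I.1 the policyholder must meet clear and convincing evidence (weight is at least 72): on (a) the weight is 70, < 72, so (a) does not meet the standard; on (b) the weight is 69, which does not reach 72, so (b) does not meet the standard.
  Stage I.1 not carried; the policyholder fails its burden.
The analysis ends at Stage I.1; the insurer prevails on this issue.
— Issue II —
Stage II.1 (policyholder, a preponderance, weight is at least 55): (d) 58 ≥ 55 — meets.
  Stage II.1 is satisfied; the onus moves to the insurer.
Stage II.2 (insurer, a heightened civil standard, weight is at least 68): (e) 71 (policyholder's 50 disregarded) ≥ 68 — meets.
  The insurer carries the last stage.
All stages carried — the insurer prevails on this issue.
Per-issue: Issue I → insurer; Issue II → insurer. The policyholder must prevail on at least one issue; overall, the insurer prevails.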